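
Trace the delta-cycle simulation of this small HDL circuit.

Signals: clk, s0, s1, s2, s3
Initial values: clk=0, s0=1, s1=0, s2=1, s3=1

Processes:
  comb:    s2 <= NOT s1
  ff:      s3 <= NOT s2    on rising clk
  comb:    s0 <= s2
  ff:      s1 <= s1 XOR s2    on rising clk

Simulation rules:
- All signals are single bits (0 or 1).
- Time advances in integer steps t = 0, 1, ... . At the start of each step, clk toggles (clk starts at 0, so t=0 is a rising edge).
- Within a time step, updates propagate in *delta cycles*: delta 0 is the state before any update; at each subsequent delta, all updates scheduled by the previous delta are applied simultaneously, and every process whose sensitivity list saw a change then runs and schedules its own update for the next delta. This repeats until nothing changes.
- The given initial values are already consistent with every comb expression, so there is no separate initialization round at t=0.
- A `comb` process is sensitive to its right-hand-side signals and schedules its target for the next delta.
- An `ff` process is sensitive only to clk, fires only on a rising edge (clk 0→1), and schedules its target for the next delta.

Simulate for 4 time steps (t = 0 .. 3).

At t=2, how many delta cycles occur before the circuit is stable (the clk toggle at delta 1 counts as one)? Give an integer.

t=0 Δ0: s1=0 clk=0 s3=1 s2=1 s0=1
  Δ1: clk:0→1
  Δ2: s1:0→1, s3:1→0
  Δ3: s2:1→0
  Δ4: s0:1→0
  (4Δ to stable)
t=1 Δ0: s1=1 clk=1 s3=0 s2=0 s0=0
  Δ1: clk:1→0
  (1Δ to stable)
t=2 Δ0: s1=1 clk=0 s3=0 s2=0 s0=0
  Δ1: clk:0→1
  Δ2: s3:0→1
  (2Δ to stable)
t=3 Δ0: s1=1 clk=1 s3=1 s2=0 s0=0
  Δ1: clk:1→0
  (1Δ to stable)

2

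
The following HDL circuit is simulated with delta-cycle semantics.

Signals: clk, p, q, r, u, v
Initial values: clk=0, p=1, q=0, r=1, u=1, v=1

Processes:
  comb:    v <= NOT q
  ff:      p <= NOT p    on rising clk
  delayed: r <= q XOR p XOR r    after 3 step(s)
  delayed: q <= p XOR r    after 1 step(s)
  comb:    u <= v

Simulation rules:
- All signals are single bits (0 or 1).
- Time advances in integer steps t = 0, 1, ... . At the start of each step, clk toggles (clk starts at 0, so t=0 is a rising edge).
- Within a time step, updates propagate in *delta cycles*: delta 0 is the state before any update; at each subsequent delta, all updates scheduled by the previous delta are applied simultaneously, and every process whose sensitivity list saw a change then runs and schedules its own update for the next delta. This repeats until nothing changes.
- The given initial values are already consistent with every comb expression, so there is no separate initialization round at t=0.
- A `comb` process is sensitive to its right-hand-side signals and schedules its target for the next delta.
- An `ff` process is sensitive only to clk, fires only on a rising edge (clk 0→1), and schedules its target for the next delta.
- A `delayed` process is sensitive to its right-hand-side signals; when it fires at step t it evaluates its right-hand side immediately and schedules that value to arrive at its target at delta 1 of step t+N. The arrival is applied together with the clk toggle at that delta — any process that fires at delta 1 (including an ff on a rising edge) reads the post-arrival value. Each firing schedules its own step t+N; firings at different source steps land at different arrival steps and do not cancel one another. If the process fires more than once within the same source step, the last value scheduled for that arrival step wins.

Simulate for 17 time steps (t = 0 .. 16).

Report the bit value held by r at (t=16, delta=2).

t=0 Δ0: q=0 v=1 clk=0 r=1 p=1 u=1
  Δ1: clk:0→1
  Δ2: p:1→0
  (2Δ to stable)
t=1 Δ0: q=0 v=1 clk=1 r=1 p=0 u=1
  Δ1: q:0→1, clk:1→0
  Δ2: v:1→0
  Δ3: u:1→0
  (3Δ to stable)
t=2 Δ0: q=1 v=0 clk=0 r=1 p=0 u=0
  Δ1: clk:0→1
  Δ2: p:0→1
  (2Δ to stable)
t=3 Δ0: q=1 v=0 clk=1 r=1 p=1 u=0
  Δ1: q:1→0, clk:1→0
  Δ2: v:0→1
  Δ3: u:0→1
  (3Δ to stable)
t=4 Δ0: q=0 v=1 clk=0 r=1 p=1 u=1
  Δ1: clk:0→1, r:1→0
  Δ2: p:1→0
  (2Δ to stable)
t=5 Δ0: q=0 v=1 clk=1 r=0 p=0 u=1
  Δ1: clk:1→0, r:0→1
  (1Δ to stable)
t=6 Δ0: q=0 v=1 clk=0 r=1 p=0 u=1
  Δ1: q:0→1, clk:0→1, r:1→0
  Δ2: v:1→0, p:0→1
  Δ3: u:1→0
  (3Δ to stable)
t=7 Δ0: q=1 v=0 clk=1 r=0 p=1 u=0
  Δ1: clk:1→0
  (1Δ to stable)
t=8 Δ0: q=1 v=0 clk=0 r=0 p=1 u=0
  Δ1: clk:0→1, r:0→1
  Δ2: p:1→0
  (2Δ to stable)
t=9 Δ0: q=1 v=0 clk=1 r=1 p=0 u=0
  Δ1: clk:1→0, r:1→0
  (1Δ to stable)
t=10 Δ0: q=1 v=0 clk=0 r=0 p=0 u=0
  Δ1: q:1→0, clk:0→1
  Δ2: v:0→1, p:0→1
  Δ3: u:0→1
  (3Δ to stable)
t=11 Δ0: q=0 v=1 clk=1 r=0 p=1 u=1
  Δ1: q:0→1, clk:1→0
  Δ2: v:1→0
  Δ3: u:1→0
  (3Δ to stable)
t=12 Δ0: q=1 v=0 clk=0 r=0 p=1 u=0
  Δ1: clk:0→1, r:0→1
  Δ2: p:1→0
  (2Δ to stable)
t=13 Δ0: q=1 v=0 clk=1 r=1 p=0 u=0
  Δ1: clk:1→0
  (1Δ to stable)
t=14 Δ0: q=1 v=0 clk=0 r=1 p=0 u=0
  Δ1: clk:0→1, r:1→0
  Δ2: p:0→1
  (2Δ to stable)
t=15 Δ0: q=1 v=0 clk=1 r=0 p=1 u=0
  Δ1: clk:1→0
  (1Δ to stable)
t=16 Δ0: q=1 v=0 clk=0 r=0 p=1 u=0
  Δ1: clk:0→1
  Δ2: p:1→0
  (2Δ to stable)

0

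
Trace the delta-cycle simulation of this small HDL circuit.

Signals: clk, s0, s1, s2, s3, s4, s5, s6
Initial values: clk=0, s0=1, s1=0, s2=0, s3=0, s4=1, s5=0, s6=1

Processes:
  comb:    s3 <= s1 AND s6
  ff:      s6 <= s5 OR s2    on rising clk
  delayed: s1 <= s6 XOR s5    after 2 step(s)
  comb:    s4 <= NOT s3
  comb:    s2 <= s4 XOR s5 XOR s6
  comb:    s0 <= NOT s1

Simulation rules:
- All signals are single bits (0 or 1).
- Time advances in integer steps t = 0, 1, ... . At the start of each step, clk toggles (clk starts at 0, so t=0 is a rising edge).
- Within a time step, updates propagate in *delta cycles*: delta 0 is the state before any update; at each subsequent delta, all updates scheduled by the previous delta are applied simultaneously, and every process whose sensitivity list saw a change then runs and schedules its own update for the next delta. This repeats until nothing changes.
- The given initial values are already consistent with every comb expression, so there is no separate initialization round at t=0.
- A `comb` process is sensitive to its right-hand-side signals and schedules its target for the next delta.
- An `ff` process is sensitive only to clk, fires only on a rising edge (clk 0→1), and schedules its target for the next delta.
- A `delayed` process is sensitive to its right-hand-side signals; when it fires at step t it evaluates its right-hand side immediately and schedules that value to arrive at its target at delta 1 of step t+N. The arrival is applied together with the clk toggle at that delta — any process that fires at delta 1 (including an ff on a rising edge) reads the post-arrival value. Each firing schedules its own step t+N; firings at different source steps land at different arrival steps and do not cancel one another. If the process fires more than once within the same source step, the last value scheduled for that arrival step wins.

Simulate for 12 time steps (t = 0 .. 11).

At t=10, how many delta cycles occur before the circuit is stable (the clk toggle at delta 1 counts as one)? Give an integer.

[bits: s6,s3,s0,s5,clk,s1,s4,s2]
t=0: Δ0=10100010 Δ1=10101010 Δ2=00101010 Δ3=00101011 | 3Δ
t=1: Δ0=00101011 Δ1=00100011 | 1Δ
t=2: Δ0=00100011 Δ1=00101011 Δ2=10101011 Δ3=10101010 | 3Δ
t=3: Δ0=10101010 Δ1=10100010 | 1Δ
t=4: Δ0=10100010 Δ1=10101110 Δ2=01001110 Δ3=00001101 Δ4=00001110 Δ5=00001111 | 5Δ
t=5: Δ0=00001111 Δ1=00000111 | 1Δ
t=6: Δ0=00000111 Δ1=00001011 Δ2=10101011 Δ3=10101010 | 3Δ
t=7: Δ0=10101010 Δ1=10100010 | 1Δ
t=8: Δ0=10100010 Δ1=10101110 Δ2=01001110 Δ3=00001101 Δ4=00001110 Δ5=00001111 | 5Δ
t=9: Δ0=00001111 Δ1=00000111 | 1Δ
t=10: Δ0=00000111 Δ1=00001011 Δ2=10101011 Δ3=10101010 | 3Δ
t=11: Δ0=10101010 Δ1=10100010 | 1Δ

3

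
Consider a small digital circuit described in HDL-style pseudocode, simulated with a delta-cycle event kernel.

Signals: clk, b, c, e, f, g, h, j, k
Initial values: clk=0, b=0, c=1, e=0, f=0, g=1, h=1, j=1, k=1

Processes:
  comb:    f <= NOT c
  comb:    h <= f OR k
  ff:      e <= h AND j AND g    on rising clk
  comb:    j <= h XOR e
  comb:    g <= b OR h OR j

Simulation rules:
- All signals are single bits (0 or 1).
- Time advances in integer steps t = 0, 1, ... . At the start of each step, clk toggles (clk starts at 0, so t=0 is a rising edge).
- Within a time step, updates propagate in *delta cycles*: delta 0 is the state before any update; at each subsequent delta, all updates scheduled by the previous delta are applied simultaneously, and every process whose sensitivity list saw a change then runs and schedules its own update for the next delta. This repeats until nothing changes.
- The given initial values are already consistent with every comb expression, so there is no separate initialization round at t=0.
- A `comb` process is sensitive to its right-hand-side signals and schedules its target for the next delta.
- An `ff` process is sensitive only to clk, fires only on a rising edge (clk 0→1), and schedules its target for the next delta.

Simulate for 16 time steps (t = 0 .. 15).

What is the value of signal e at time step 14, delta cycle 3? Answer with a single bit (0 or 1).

0

t0.Δ0 c=1 k=1 j=1 f=0 g=1 clk=0 b=0 e=0 h=1
t0.Δ1 c=1 k=1 j=1 f=0 g=1 clk=1 b=0 e=0 h=1
t0.Δ2 c=1 k=1 j=1 f=0 g=1 clk=1 b=0 e=1 h=1
t0.Δ3 c=1 k=1 j=0 f=0 g=1 clk=1 b=0 e=1 h=1
t1.Δ0 c=1 k=1 j=0 f=0 g=1 clk=1 b=0 e=1 h=1
t1.Δ1 c=1 k=1 j=0 f=0 g=1 clk=0 b=0 e=1 h=1
t2.Δ0 c=1 k=1 j=0 f=0 g=1 clk=0 b=0 e=1 h=1
t2.Δ1 c=1 k=1 j=0 f=0 g=1 clk=1 b=0 e=1 h=1
t2.Δ2 c=1 k=1 j=0 f=0 g=1 clk=1 b=0 e=0 h=1
t2.Δ3 c=1 k=1 j=1 f=0 g=1 clk=1 b=0 e=0 h=1
t3.Δ0 c=1 k=1 j=1 f=0 g=1 clk=1 b=0 e=0 h=1
t3.Δ1 c=1 k=1 j=1 f=0 g=1 clk=0 b=0 e=0 h=1
t4.Δ0 c=1 k=1 j=1 f=0 g=1 clk=0 b=0 e=0 h=1
t4.Δ1 c=1 k=1 j=1 f=0 g=1 clk=1 b=0 e=0 h=1
t4.Δ2 c=1 k=1 j=1 f=0 g=1 clk=1 b=0 e=1 h=1
t4.Δ3 c=1 k=1 j=0 f=0 g=1 clk=1 b=0 e=1 h=1
t5.Δ0 c=1 k=1 j=0 f=0 g=1 clk=1 b=0 e=1 h=1
t5.Δ1 c=1 k=1 j=0 f=0 g=1 clk=0 b=0 e=1 h=1
t6.Δ0 c=1 k=1 j=0 f=0 g=1 clk=0 b=0 e=1 h=1
t6.Δ1 c=1 k=1 j=0 f=0 g=1 clk=1 b=0 e=1 h=1
t6.Δ2 c=1 k=1 j=0 f=0 g=1 clk=1 b=0 e=0 h=1
t6.Δ3 c=1 k=1 j=1 f=0 g=1 clk=1 b=0 e=0 h=1
t7.Δ0 c=1 k=1 j=1 f=0 g=1 clk=1 b=0 e=0 h=1
t7.Δ1 c=1 k=1 j=1 f=0 g=1 clk=0 b=0 e=0 h=1
t8.Δ0 c=1 k=1 j=1 f=0 g=1 clk=0 b=0 e=0 h=1
t8.Δ1 c=1 k=1 j=1 f=0 g=1 clk=1 b=0 e=0 h=1
t8.Δ2 c=1 k=1 j=1 f=0 g=1 clk=1 b=0 e=1 h=1
t8.Δ3 c=1 k=1 j=0 f=0 g=1 clk=1 b=0 e=1 h=1
t9.Δ0 c=1 k=1 j=0 f=0 g=1 clk=1 b=0 e=1 h=1
t9.Δ1 c=1 k=1 j=0 f=0 g=1 clk=0 b=0 e=1 h=1
t10.Δ0 c=1 k=1 j=0 f=0 g=1 clk=0 b=0 e=1 h=1
t10.Δ1 c=1 k=1 j=0 f=0 g=1 clk=1 b=0 e=1 h=1
t10.Δ2 c=1 k=1 j=0 f=0 g=1 clk=1 b=0 e=0 h=1
t10.Δ3 c=1 k=1 j=1 f=0 g=1 clk=1 b=0 e=0 h=1
t11.Δ0 c=1 k=1 j=1 f=0 g=1 clk=1 b=0 e=0 h=1
t11.Δ1 c=1 k=1 j=1 f=0 g=1 clk=0 b=0 e=0 h=1
t12.Δ0 c=1 k=1 j=1 f=0 g=1 clk=0 b=0 e=0 h=1
t12.Δ1 c=1 k=1 j=1 f=0 g=1 clk=1 b=0 e=0 h=1
t12.Δ2 c=1 k=1 j=1 f=0 g=1 clk=1 b=0 e=1 h=1
t12.Δ3 c=1 k=1 j=0 f=0 g=1 clk=1 b=0 e=1 h=1
t13.Δ0 c=1 k=1 j=0 f=0 g=1 clk=1 b=0 e=1 h=1
t13.Δ1 c=1 k=1 j=0 f=0 g=1 clk=0 b=0 e=1 h=1
t14.Δ0 c=1 k=1 j=0 f=0 g=1 clk=0 b=0 e=1 h=1
t14.Δ1 c=1 k=1 j=0 f=0 g=1 clk=1 b=0 e=1 h=1
t14.Δ2 c=1 k=1 j=0 f=0 g=1 clk=1 b=0 e=0 h=1
t14.Δ3 c=1 k=1 j=1 f=0 g=1 clk=1 b=0 e=0 h=1
t15.Δ0 c=1 k=1 j=1 f=0 g=1 clk=1 b=0 e=0 h=1
t15.Δ1 c=1 k=1 j=1 f=0 g=1 clk=0 b=0 e=0 h=1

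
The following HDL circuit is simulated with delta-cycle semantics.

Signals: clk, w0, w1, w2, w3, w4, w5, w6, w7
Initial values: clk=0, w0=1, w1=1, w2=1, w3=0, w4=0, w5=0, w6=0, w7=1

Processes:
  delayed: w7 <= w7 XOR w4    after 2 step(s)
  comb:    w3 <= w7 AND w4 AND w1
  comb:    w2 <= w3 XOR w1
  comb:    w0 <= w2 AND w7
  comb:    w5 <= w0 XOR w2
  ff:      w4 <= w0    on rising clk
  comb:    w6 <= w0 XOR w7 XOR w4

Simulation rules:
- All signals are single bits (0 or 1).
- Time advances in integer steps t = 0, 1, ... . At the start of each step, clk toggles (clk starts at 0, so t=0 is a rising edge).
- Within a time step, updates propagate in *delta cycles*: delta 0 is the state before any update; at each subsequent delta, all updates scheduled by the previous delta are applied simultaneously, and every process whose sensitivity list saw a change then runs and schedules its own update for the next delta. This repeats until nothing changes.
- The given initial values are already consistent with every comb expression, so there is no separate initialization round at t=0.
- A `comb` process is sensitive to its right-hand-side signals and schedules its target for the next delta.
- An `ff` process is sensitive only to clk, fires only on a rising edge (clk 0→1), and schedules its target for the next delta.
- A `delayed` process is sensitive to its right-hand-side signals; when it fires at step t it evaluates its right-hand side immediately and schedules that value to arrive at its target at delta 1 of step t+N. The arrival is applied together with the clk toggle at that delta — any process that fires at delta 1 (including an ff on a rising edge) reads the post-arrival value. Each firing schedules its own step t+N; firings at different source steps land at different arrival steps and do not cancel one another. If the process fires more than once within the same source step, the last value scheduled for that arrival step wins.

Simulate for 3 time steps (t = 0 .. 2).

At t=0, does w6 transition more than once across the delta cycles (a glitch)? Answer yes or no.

yes

t=0 Δ0: w0=1 w1=1 w4=0 w3=0 w5=0 clk=0 w6=0 w2=1 w7=1
  Δ1: clk:0→1
  Δ2: w4:0→1
  Δ3: w3:0→1, w6:0→1
  Δ4: w2:1→0
  Δ5: w0:1→0, w5:0→1
  Δ6: w5:1→0, w6:1→0
  (6Δ to stable)
t=1 Δ0: w0=0 w1=1 w4=1 w3=1 w5=0 clk=1 w6=0 w2=0 w7=1
  Δ1: clk:1→0
  (1Δ to stable)
t=2 Δ0: w0=0 w1=1 w4=1 w3=1 w5=0 clk=0 w6=0 w2=0 w7=1
  Δ1: clk:0→1, w7:1→0
  Δ2: w4:1→0, w3:1→0, w6:0→1
  Δ3: w6:1→0, w2:0→1
  Δ4: w5:0→1
  (4Δ to stable)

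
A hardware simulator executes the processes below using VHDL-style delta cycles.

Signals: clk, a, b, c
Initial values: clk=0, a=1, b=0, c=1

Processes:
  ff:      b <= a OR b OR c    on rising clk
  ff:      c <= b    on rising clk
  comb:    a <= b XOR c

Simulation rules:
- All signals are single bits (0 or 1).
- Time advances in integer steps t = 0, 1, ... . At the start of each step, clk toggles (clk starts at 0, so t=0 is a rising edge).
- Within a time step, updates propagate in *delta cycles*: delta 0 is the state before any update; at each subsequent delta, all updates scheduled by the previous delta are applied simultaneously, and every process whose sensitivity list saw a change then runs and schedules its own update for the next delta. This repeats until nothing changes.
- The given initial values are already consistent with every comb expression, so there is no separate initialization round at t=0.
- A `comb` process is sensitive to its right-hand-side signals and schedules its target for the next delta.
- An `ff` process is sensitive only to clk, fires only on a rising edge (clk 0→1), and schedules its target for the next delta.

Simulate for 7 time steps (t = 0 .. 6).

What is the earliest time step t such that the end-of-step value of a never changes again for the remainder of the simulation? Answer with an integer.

2

t=0 Δ0: b=0 clk=0 c=1 a=1
  Δ1: clk:0→1
  Δ2: b:0→1, c:1→0
  (2Δ to stable)
t=1 Δ0: b=1 clk=1 c=0 a=1
  Δ1: clk:1→0
  (1Δ to stable)
t=2 Δ0: b=1 clk=0 c=0 a=1
  Δ1: clk:0→1
  Δ2: c:0→1
  Δ3: a:1→0
  (3Δ to stable)
t=3 Δ0: b=1 clk=1 c=1 a=0
  Δ1: clk:1→0
  (1Δ to stable)
t=4 Δ0: b=1 clk=0 c=1 a=0
  Δ1: clk:0→1
  (1Δ to stable)
t=5 Δ0: b=1 clk=1 c=1 a=0
  Δ1: clk:1→0
  (1Δ to stable)
t=6 Δ0: b=1 clk=0 c=1 a=0
  Δ1: clk:0→1
  (1Δ to stable)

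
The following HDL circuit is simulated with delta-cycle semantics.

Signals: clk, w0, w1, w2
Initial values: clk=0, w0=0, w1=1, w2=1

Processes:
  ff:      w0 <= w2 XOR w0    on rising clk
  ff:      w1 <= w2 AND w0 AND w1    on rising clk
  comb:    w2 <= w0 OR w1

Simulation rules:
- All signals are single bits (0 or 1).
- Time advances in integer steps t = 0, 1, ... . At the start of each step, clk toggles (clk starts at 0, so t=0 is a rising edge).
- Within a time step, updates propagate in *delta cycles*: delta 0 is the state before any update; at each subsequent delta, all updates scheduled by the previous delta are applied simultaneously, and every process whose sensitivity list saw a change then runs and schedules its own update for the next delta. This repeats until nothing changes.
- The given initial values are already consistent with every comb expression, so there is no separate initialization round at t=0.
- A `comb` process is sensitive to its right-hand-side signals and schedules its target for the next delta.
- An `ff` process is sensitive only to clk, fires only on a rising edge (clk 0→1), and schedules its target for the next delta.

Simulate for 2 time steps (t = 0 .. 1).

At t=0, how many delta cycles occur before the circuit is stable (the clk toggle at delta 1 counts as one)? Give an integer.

2

t=0 Δ0: w0=0 w2=1 clk=0 w1=1
  Δ1: clk:0→1
  Δ2: w0:0→1, w1:1→0
  (2Δ to stable)
t=1 Δ0: w0=1 w2=1 clk=1 w1=0
  Δ1: clk:1→0
  (1Δ to stable)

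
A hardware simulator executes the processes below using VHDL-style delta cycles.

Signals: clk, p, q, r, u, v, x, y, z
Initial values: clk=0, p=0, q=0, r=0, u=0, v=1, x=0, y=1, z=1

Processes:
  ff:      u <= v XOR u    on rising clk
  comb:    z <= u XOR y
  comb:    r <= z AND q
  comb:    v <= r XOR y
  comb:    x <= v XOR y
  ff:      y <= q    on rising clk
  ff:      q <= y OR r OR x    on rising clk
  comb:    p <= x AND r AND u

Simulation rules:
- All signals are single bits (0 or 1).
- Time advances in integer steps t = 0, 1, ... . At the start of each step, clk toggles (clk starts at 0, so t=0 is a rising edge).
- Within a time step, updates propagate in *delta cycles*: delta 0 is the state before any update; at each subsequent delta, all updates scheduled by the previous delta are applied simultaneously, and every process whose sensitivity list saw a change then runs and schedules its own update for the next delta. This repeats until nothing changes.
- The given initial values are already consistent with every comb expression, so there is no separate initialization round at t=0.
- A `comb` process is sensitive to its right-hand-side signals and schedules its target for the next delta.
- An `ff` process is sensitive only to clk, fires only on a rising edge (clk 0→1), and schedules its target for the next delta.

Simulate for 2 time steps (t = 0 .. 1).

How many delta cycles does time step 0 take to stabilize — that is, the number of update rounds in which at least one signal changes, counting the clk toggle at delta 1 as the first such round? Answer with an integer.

[bits: y,p,q,v,u,clk,r,z,x]
t=0: Δ0=100100010 Δ1=100101010 Δ2=001111010 Δ3=001011111 Δ4=011111110 Δ5=001111111 Δ6=011111111 | 6Δ
t=1: Δ0=011111111 Δ1=011110111 | 1Δ

6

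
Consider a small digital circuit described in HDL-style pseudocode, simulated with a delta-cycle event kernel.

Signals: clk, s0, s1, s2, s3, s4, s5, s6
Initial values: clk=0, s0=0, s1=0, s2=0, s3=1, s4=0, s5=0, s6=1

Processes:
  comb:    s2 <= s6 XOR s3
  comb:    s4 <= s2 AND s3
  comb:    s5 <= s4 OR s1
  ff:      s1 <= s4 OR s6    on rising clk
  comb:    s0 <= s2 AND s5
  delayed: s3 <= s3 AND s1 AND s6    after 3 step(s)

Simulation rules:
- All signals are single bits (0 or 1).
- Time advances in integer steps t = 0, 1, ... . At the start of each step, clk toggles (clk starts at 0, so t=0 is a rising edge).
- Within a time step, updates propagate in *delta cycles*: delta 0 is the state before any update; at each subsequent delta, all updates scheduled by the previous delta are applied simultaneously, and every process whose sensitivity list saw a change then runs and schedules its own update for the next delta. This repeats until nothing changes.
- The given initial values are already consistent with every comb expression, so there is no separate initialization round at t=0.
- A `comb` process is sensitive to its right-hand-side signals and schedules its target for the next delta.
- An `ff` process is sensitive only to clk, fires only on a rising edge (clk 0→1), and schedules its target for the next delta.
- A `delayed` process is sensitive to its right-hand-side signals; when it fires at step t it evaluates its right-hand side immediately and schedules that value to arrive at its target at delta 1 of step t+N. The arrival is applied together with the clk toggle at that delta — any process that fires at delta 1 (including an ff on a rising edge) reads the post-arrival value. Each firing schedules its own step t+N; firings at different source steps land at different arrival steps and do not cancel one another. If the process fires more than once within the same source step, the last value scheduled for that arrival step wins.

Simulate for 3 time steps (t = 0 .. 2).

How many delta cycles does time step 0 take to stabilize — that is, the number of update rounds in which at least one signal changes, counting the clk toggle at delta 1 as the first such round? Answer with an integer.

t=0 Δ0: s1=0 s4=0 s3=1 s5=0 clk=0 s6=1 s2=0 s0=0
  Δ1: clk:0→1
  Δ2: s1:0→1
  Δ3: s5:0→1
  (3Δ to stable)
t=1 Δ0: s1=1 s4=0 s3=1 s5=1 clk=1 s6=1 s2=0 s0=0
  Δ1: clk:1→0
  (1Δ to stable)
t=2 Δ0: s1=1 s4=0 s3=1 s5=1 clk=0 s6=1 s2=0 s0=0
  Δ1: clk:0→1
  (1Δ to stable)

3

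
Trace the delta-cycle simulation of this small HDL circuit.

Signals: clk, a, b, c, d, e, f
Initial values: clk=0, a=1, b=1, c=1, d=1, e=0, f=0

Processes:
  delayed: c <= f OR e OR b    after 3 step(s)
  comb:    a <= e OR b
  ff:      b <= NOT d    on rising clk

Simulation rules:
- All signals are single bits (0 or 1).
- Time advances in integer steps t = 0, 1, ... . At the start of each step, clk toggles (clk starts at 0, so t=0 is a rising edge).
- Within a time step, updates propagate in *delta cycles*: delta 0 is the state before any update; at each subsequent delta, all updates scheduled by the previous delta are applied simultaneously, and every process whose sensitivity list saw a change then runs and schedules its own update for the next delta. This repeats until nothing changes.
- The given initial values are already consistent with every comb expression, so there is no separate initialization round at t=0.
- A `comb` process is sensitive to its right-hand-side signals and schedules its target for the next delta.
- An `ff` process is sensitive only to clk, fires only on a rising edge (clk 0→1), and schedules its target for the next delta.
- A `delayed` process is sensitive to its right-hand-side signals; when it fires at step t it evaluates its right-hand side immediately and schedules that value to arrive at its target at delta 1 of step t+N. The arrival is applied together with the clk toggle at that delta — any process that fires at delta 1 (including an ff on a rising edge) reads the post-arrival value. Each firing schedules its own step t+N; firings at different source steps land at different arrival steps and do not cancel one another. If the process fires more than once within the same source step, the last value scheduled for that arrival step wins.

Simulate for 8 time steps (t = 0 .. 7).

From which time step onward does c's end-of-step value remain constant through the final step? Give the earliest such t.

3

t=0 Δ0: a=1 d=1 c=1 f=0 clk=0 e=0 b=1
  Δ1: clk:0→1
  Δ2: b:1→0
  Δ3: a:1→0
  (3Δ to stable)
t=1 Δ0: a=0 d=1 c=1 f=0 clk=1 e=0 b=0
  Δ1: clk:1→0
  (1Δ to stable)
t=2 Δ0: a=0 d=1 c=1 f=0 clk=0 e=0 b=0
  Δ1: clk:0→1
  (1Δ to stable)
t=3 Δ0: a=0 d=1 c=1 f=0 clk=1 e=0 b=0
  Δ1: c:1→0, clk:1→0
  (1Δ to stable)
t=4 Δ0: a=0 d=1 c=0 f=0 clk=0 e=0 b=0
  Δ1: clk:0→1
  (1Δ to stable)
t=5 Δ0: a=0 d=1 c=0 f=0 clk=1 e=0 b=0
  Δ1: clk:1→0
  (1Δ to stable)
t=6 Δ0: a=0 d=1 c=0 f=0 clk=0 e=0 b=0
  Δ1: clk:0→1
  (1Δ to stable)
t=7 Δ0: a=0 d=1 c=0 f=0 clk=1 e=0 b=0
  Δ1: clk:1→0
  (1Δ to stable)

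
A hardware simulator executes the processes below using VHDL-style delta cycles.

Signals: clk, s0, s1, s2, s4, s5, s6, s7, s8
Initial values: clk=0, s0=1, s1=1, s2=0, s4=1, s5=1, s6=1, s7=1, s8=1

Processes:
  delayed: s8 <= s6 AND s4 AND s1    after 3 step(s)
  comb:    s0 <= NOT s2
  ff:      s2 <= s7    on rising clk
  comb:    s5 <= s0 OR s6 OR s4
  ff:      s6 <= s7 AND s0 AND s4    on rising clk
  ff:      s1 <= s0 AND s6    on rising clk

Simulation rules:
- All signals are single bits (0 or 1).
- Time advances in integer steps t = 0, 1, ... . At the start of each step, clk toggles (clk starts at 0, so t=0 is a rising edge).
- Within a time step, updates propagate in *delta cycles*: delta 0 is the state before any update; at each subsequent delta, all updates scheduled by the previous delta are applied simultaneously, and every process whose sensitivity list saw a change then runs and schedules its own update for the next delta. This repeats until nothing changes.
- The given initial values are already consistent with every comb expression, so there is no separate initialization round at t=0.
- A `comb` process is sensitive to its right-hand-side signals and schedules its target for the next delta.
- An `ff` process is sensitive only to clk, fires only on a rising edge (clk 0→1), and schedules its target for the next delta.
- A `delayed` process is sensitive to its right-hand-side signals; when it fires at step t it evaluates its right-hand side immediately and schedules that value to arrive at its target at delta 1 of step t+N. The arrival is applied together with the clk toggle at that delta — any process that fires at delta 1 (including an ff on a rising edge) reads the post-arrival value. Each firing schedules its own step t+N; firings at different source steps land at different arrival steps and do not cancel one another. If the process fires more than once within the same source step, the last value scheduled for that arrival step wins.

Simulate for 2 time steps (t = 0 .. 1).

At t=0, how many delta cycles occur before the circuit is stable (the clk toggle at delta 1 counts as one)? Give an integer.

3

t=0 Δ0: s1=1 s6=1 clk=0 s0=1 s2=0 s4=1 s7=1 s5=1 s8=1
  Δ1: clk:0→1
  Δ2: s2:0→1
  Δ3: s0:1→0
  (3Δ to stable)
t=1 Δ0: s1=1 s6=1 clk=1 s0=0 s2=1 s4=1 s7=1 s5=1 s8=1
  Δ1: clk:1→0
  (1Δ to stable)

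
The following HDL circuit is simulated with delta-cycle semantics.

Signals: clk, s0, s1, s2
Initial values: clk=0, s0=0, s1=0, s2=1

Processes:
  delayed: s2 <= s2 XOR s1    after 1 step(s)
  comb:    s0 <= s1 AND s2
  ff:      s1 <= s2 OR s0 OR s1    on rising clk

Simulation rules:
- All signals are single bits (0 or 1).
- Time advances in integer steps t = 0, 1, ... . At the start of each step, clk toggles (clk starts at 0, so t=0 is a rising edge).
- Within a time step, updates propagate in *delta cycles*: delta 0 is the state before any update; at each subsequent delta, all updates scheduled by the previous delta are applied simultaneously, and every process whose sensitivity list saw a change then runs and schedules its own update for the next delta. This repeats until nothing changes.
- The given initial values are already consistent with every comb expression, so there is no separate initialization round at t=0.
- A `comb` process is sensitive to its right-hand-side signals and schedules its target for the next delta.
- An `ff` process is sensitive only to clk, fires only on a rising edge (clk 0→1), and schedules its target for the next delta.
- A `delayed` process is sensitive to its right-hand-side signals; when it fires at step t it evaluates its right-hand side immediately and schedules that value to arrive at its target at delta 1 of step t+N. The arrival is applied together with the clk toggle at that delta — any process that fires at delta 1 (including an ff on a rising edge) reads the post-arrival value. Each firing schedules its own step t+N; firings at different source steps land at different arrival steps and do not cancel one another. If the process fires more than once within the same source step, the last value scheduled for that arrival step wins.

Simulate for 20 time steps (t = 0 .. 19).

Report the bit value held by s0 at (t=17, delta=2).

t=0 Δ0: s0=0 s2=1 s1=0 clk=0
  Δ1: clk:0→1
  Δ2: s1:0→1
  Δ3: s0:0→1
  (3Δ to stable)
t=1 Δ0: s0=1 s2=1 s1=1 clk=1
  Δ1: s2:1→0, clk:1→0
  Δ2: s0:1→0
  (2Δ to stable)
t=2 Δ0: s0=0 s2=0 s1=1 clk=0
  Δ1: s2:0→1, clk:0→1
  Δ2: s0:0→1
  (2Δ to stable)
t=3 Δ0: s0=1 s2=1 s1=1 clk=1
  Δ1: s2:1→0, clk:1→0
  Δ2: s0:1→0
  (2Δ to stable)
t=4 Δ0: s0=0 s2=0 s1=1 clk=0
  Δ1: s2:0→1, clk:0→1
  Δ2: s0:0→1
  (2Δ to stable)
t=5 Δ0: s0=1 s2=1 s1=1 clk=1
  Δ1: s2:1→0, clk:1→0
  Δ2: s0:1→0
  (2Δ to stable)
t=6 Δ0: s0=0 s2=0 s1=1 clk=0
  Δ1: s2:0→1, clk:0→1
  Δ2: s0:0→1
  (2Δ to stable)
t=7 Δ0: s0=1 s2=1 s1=1 clk=1
  Δ1: s2:1→0, clk:1→0
  Δ2: s0:1→0
  (2Δ to stable)
t=8 Δ0: s0=0 s2=0 s1=1 clk=0
  Δ1: s2:0→1, clk:0→1
  Δ2: s0:0→1
  (2Δ to stable)
t=9 Δ0: s0=1 s2=1 s1=1 clk=1
  Δ1: s2:1→0, clk:1→0
  Δ2: s0:1→0
  (2Δ to stable)
t=10 Δ0: s0=0 s2=0 s1=1 clk=0
  Δ1: s2:0→1, clk:0→1
  Δ2: s0:0→1
  (2Δ to stable)
t=11 Δ0: s0=1 s2=1 s1=1 clk=1
  Δ1: s2:1→0, clk:1→0
  Δ2: s0:1→0
  (2Δ to stable)
t=12 Δ0: s0=0 s2=0 s1=1 clk=0
  Δ1: s2:0→1, clk:0→1
  Δ2: s0:0→1
  (2Δ to stable)
t=13 Δ0: s0=1 s2=1 s1=1 clk=1
  Δ1: s2:1→0, clk:1→0
  Δ2: s0:1→0
  (2Δ to stable)
t=14 Δ0: s0=0 s2=0 s1=1 clk=0
  Δ1: s2:0→1, clk:0→1
  Δ2: s0:0→1
  (2Δ to stable)
t=15 Δ0: s0=1 s2=1 s1=1 clk=1
  Δ1: s2:1→0, clk:1→0
  Δ2: s0:1→0
  (2Δ to stable)
t=16 Δ0: s0=0 s2=0 s1=1 clk=0
  Δ1: s2:0→1, clk:0→1
  Δ2: s0:0→1
  (2Δ to stable)
t=17 Δ0: s0=1 s2=1 s1=1 clk=1
  Δ1: s2:1→0, clk:1→0
  Δ2: s0:1→0
  (2Δ to stable)
t=18 Δ0: s0=0 s2=0 s1=1 clk=0
  Δ1: s2:0→1, clk:0→1
  Δ2: s0:0→1
  (2Δ to stable)
t=19 Δ0: s0=1 s2=1 s1=1 clk=1
  Δ1: s2:1→0, clk:1→0
  Δ2: s0:1→0
  (2Δ to stable)

0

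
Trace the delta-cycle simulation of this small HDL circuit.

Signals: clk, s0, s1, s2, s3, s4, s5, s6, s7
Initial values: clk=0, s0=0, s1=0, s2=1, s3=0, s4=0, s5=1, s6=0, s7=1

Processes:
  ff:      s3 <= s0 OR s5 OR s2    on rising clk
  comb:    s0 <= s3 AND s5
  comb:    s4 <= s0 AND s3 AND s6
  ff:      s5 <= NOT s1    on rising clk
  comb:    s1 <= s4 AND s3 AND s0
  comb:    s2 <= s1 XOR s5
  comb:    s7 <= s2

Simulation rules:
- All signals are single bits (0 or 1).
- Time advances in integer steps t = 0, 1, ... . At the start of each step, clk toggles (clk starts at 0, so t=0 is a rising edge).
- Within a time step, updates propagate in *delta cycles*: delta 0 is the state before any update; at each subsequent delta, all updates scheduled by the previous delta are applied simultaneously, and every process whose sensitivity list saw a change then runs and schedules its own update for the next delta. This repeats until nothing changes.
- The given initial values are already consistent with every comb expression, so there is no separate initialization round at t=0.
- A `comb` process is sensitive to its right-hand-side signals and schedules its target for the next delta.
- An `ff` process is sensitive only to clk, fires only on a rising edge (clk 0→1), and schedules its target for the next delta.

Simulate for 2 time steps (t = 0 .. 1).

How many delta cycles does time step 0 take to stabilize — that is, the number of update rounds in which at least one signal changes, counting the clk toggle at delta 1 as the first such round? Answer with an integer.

3

t=0 Δ0: s6=0 s5=1 s1=0 s3=0 s2=1 s0=0 clk=0 s7=1 s4=0
  Δ1: clk:0→1
  Δ2: s3:0→1
  Δ3: s0:0→1
  (3Δ to stable)
t=1 Δ0: s6=0 s5=1 s1=0 s3=1 s2=1 s0=1 clk=1 s7=1 s4=0
  Δ1: clk:1→0
  (1Δ to stable)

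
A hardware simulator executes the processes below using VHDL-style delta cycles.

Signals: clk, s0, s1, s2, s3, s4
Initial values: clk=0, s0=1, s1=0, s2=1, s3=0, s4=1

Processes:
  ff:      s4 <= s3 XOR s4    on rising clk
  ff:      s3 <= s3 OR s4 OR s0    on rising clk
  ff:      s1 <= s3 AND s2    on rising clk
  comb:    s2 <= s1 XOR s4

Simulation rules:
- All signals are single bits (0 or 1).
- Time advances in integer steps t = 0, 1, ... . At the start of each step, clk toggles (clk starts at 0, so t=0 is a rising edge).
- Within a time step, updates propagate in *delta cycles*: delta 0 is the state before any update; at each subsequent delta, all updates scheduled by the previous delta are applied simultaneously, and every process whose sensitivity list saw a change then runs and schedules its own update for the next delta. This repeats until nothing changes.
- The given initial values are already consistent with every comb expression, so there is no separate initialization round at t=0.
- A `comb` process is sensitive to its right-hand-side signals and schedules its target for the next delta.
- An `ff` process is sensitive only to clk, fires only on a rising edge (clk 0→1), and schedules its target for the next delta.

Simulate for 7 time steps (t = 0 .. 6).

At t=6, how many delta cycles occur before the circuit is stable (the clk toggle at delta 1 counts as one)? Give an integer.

[bits: s4,clk,s3,s2,s0,s1]
t=0: Δ0=100110 Δ1=110110 Δ2=111110 | 2Δ
t=1: Δ0=111110 Δ1=101110 | 1Δ
t=2: Δ0=101110 Δ1=111110 Δ2=011111 | 2Δ
t=3: Δ0=011111 Δ1=001111 | 1Δ
t=4: Δ0=001111 Δ1=011111 Δ2=111111 Δ3=111011 | 3Δ
t=5: Δ0=111011 Δ1=101011 | 1Δ
t=6: Δ0=101011 Δ1=111011 Δ2=011010 | 2Δ

2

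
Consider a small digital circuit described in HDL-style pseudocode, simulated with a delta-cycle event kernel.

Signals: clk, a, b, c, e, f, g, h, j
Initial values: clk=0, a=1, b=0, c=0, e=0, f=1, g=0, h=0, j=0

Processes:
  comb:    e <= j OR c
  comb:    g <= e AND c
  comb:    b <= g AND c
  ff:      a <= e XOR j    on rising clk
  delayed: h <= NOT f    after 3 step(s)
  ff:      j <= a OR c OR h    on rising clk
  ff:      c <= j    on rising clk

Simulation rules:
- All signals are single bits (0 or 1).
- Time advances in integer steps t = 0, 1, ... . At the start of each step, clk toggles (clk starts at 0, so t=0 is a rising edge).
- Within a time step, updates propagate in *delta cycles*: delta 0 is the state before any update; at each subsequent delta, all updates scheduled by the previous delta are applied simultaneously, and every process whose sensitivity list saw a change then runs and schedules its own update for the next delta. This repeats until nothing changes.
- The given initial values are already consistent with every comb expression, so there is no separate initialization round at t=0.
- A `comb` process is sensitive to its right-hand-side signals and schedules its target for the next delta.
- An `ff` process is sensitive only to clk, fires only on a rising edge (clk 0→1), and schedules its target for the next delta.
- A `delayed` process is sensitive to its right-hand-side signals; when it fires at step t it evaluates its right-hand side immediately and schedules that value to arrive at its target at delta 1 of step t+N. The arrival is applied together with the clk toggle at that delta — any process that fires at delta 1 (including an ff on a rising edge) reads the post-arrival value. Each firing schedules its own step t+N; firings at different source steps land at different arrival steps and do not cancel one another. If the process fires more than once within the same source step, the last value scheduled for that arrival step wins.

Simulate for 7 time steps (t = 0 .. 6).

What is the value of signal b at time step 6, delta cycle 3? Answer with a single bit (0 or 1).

[bits: b,j,c,clk,e,f,a,h,g]
t=0: Δ0=000001100 Δ1=000101100 Δ2=010101000 Δ3=010111000 | 3Δ
t=1: Δ0=010111000 Δ1=010011000 | 1Δ
t=2: Δ0=010011000 Δ1=010111000 Δ2=001111000 Δ3=001111001 Δ4=101111001 | 4Δ
t=3: Δ0=101111001 Δ1=101011001 | 1Δ
t=4: Δ0=101011001 Δ1=101111001 Δ2=110111101 Δ3=010111100 | 3Δ
t=5: Δ0=010111100 Δ1=010011100 | 1Δ
t=6: Δ0=010011100 Δ1=010111100 Δ2=011111000 Δ3=011111001 Δ4=111111001 | 4Δ

0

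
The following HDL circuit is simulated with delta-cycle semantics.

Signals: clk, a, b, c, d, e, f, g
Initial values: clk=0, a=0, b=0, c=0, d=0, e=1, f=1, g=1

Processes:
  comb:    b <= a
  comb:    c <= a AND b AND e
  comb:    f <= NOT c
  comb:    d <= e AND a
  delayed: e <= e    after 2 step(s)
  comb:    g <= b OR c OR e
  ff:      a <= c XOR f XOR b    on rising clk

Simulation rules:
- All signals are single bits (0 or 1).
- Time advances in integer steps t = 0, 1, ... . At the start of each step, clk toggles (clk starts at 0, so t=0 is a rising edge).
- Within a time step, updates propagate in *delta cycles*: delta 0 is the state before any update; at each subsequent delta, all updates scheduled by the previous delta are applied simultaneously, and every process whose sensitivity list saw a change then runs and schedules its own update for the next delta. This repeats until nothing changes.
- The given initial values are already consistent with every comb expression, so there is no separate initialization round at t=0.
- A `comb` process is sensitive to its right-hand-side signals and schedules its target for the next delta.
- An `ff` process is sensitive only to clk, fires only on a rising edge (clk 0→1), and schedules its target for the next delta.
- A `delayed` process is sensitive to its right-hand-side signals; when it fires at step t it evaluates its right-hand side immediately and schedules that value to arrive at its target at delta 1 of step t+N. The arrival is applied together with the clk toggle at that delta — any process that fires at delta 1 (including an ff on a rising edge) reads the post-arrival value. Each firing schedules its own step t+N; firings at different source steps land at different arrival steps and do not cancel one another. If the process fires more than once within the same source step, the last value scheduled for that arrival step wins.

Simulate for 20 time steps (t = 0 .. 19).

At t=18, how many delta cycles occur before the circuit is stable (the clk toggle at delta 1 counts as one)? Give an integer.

4

t0.Δ0 b=0 f=1 g=1 d=0 a=0 e=1 clk=0 c=0
t0.Δ1 b=0 f=1 g=1 d=0 a=0 e=1 clk=1 c=0
t0.Δ2 b=0 f=1 g=1 d=0 a=1 e=1 clk=1 c=0
t0.Δ3 b=1 f=1 g=1 d=1 a=1 e=1 clk=1 c=0
t0.Δ4 b=1 f=1 g=1 d=1 a=1 e=1 clk=1 c=1
t0.Δ5 b=1 f=0 g=1 d=1 a=1 e=1 clk=1 c=1
t1.Δ0 b=1 f=0 g=1 d=1 a=1 e=1 clk=1 c=1
t1.Δ1 b=1 f=0 g=1 d=1 a=1 e=1 clk=0 c=1
t2.Δ0 b=1 f=0 g=1 d=1 a=1 e=1 clk=0 c=1
t2.Δ1 b=1 f=0 g=1 d=1 a=1 e=1 clk=1 c=1
t2.Δ2 b=1 f=0 g=1 d=1 a=0 e=1 clk=1 c=1
t2.Δ3 b=0 f=0 g=1 d=0 a=0 e=1 clk=1 c=0
t2.Δ4 b=0 f=1 g=1 d=0 a=0 e=1 clk=1 c=0
t3.Δ0 b=0 f=1 g=1 d=0 a=0 e=1 clk=1 c=0
t3.Δ1 b=0 f=1 g=1 d=0 a=0 e=1 clk=0 c=0
t4.Δ0 b=0 f=1 g=1 d=0 a=0 e=1 clk=0 c=0
t4.Δ1 b=0 f=1 g=1 d=0 a=0 e=1 clk=1 c=0
t4.Δ2 b=0 f=1 g=1 d=0 a=1 e=1 clk=1 c=0
t4.Δ3 b=1 f=1 g=1 d=1 a=1 e=1 clk=1 c=0
t4.Δ4 b=1 f=1 g=1 d=1 a=1 e=1 clk=1 c=1
t4.Δ5 b=1 f=0 g=1 d=1 a=1 e=1 clk=1 c=1
t5.Δ0 b=1 f=0 g=1 d=1 a=1 e=1 clk=1 c=1
t5.Δ1 b=1 f=0 g=1 d=1 a=1 e=1 clk=0 c=1
t6.Δ0 b=1 f=0 g=1 d=1 a=1 e=1 clk=0 c=1
t6.Δ1 b=1 f=0 g=1 d=1 a=1 e=1 clk=1 c=1
t6.Δ2 b=1 f=0 g=1 d=1 a=0 e=1 clk=1 c=1
t6.Δ3 b=0 f=0 g=1 d=0 a=0 e=1 clk=1 c=0
t6.Δ4 b=0 f=1 g=1 d=0 a=0 e=1 clk=1 c=0
t7.Δ0 b=0 f=1 g=1 d=0 a=0 e=1 clk=1 c=0
t7.Δ1 b=0 f=1 g=1 d=0 a=0 e=1 clk=0 c=0
t8.Δ0 b=0 f=1 g=1 d=0 a=0 e=1 clk=0 c=0
t8.Δ1 b=0 f=1 g=1 d=0 a=0 e=1 clk=1 c=0
t8.Δ2 b=0 f=1 g=1 d=0 a=1 e=1 clk=1 c=0
t8.Δ3 b=1 f=1 g=1 d=1 a=1 e=1 clk=1 c=0
t8.Δ4 b=1 f=1 g=1 d=1 a=1 e=1 clk=1 c=1
t8.Δ5 b=1 f=0 g=1 d=1 a=1 e=1 clk=1 c=1
t9.Δ0 b=1 f=0 g=1 d=1 a=1 e=1 clk=1 c=1
t9.Δ1 b=1 f=0 g=1 d=1 a=1 e=1 clk=0 c=1
t10.Δ0 b=1 f=0 g=1 d=1 a=1 e=1 clk=0 c=1
t10.Δ1 b=1 f=0 g=1 d=1 a=1 e=1 clk=1 c=1
t10.Δ2 b=1 f=0 g=1 d=1 a=0 e=1 clk=1 c=1
t10.Δ3 b=0 f=0 g=1 d=0 a=0 e=1 clk=1 c=0
t10.Δ4 b=0 f=1 g=1 d=0 a=0 e=1 clk=1 c=0
t11.Δ0 b=0 f=1 g=1 d=0 a=0 e=1 clk=1 c=0
t11.Δ1 b=0 f=1 g=1 d=0 a=0 e=1 clk=0 c=0
t12.Δ0 b=0 f=1 g=1 d=0 a=0 e=1 clk=0 c=0
t12.Δ1 b=0 f=1 g=1 d=0 a=0 e=1 clk=1 c=0
t12.Δ2 b=0 f=1 g=1 d=0 a=1 e=1 clk=1 c=0
t12.Δ3 b=1 f=1 g=1 d=1 a=1 e=1 clk=1 c=0
t12.Δ4 b=1 f=1 g=1 d=1 a=1 e=1 clk=1 c=1
t12.Δ5 b=1 f=0 g=1 d=1 a=1 e=1 clk=1 c=1
t13.Δ0 b=1 f=0 g=1 d=1 a=1 e=1 clk=1 c=1
t13.Δ1 b=1 f=0 g=1 d=1 a=1 e=1 clk=0 c=1
t14.Δ0 b=1 f=0 g=1 d=1 a=1 e=1 clk=0 c=1
t14.Δ1 b=1 f=0 g=1 d=1 a=1 e=1 clk=1 c=1
t14.Δ2 b=1 f=0 g=1 d=1 a=0 e=1 clk=1 c=1
t14.Δ3 b=0 f=0 g=1 d=0 a=0 e=1 clk=1 c=0
t14.Δ4 b=0 f=1 g=1 d=0 a=0 e=1 clk=1 c=0
t15.Δ0 b=0 f=1 g=1 d=0 a=0 e=1 clk=1 c=0
t15.Δ1 b=0 f=1 g=1 d=0 a=0 e=1 clk=0 c=0
t16.Δ0 b=0 f=1 g=1 d=0 a=0 e=1 clk=0 c=0
t16.Δ1 b=0 f=1 g=1 d=0 a=0 e=1 clk=1 c=0
t16.Δ2 b=0 f=1 g=1 d=0 a=1 e=1 clk=1 c=0
t16.Δ3 b=1 f=1 g=1 d=1 a=1 e=1 clk=1 c=0
t16.Δ4 b=1 f=1 g=1 d=1 a=1 e=1 clk=1 c=1
t16.Δ5 b=1 f=0 g=1 d=1 a=1 e=1 clk=1 c=1
t17.Δ0 b=1 f=0 g=1 d=1 a=1 e=1 clk=1 c=1
t17.Δ1 b=1 f=0 g=1 d=1 a=1 e=1 clk=0 c=1
t18.Δ0 b=1 f=0 g=1 d=1 a=1 e=1 clk=0 c=1
t18.Δ1 b=1 f=0 g=1 d=1 a=1 e=1 clk=1 c=1
t18.Δ2 b=1 f=0 g=1 d=1 a=0 e=1 clk=1 c=1
t18.Δ3 b=0 f=0 g=1 d=0 a=0 e=1 clk=1 c=0
t18.Δ4 b=0 f=1 g=1 d=0 a=0 e=1 clk=1 c=0
t19.Δ0 b=0 f=1 g=1 d=0 a=0 e=1 clk=1 c=0
t19.Δ1 b=0 f=1 g=1 d=0 a=0 e=1 clk=0 c=0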